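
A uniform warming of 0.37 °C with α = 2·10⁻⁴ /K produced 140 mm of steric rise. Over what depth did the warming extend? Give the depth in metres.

H = Δh/(αΔT) = 0.14 / (2×10⁻⁴ × 0.37) ≈ 1892 m

about 1890 m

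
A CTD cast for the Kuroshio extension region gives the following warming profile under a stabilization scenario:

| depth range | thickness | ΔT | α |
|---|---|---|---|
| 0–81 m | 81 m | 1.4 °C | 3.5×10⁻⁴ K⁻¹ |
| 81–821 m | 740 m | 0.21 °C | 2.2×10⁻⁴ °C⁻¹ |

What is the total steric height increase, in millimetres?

about 73.9 mm

0–81 m: 81 × 1.4 × 3.5×10⁻⁴ = 0.03969 m
Layer 2: 0.21 × 2.2×10⁻⁴ × 740 = 0.034188 m
Δh = 0.03969 + 0.034188 = 0.073878 m ≈ 73.9 mm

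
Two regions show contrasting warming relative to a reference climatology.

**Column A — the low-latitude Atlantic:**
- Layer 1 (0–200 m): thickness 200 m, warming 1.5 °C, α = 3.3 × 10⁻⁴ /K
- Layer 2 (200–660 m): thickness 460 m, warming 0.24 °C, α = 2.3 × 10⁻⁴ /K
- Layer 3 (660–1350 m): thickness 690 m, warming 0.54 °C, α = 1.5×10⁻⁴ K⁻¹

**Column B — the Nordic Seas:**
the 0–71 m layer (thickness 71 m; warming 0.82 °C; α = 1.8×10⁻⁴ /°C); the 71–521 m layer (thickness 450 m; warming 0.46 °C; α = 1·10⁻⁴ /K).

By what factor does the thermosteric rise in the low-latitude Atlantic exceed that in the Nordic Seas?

A Layer 1: 200 × 3.3×10⁻⁴ × 1.5 = 0.09900 m
A Layer 2: 460 × 2.3×10⁻⁴ × 0.24 = 0.025392 m
A Layer 3: 0.54 × 690 × 1.5×10⁻⁴ = 0.05589 m
A total: 0.180282 m
B 71 × 0.82 × 1.8×10⁻⁴ = 0.0104796 m
B Layer 2: 0.46 × 450 × 1×10⁻⁴ = 0.02070 m
B total: 0.0311796 m
Ratio: 0.180282 / 0.0311796 ≈ 5.782

5.78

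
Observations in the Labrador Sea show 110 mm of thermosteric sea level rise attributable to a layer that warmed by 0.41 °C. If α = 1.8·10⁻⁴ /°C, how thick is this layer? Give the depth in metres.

H = Δh/(αΔT) = 0.11 / (1.8×10⁻⁴ × 0.41) ≈ 1491 m

1490 m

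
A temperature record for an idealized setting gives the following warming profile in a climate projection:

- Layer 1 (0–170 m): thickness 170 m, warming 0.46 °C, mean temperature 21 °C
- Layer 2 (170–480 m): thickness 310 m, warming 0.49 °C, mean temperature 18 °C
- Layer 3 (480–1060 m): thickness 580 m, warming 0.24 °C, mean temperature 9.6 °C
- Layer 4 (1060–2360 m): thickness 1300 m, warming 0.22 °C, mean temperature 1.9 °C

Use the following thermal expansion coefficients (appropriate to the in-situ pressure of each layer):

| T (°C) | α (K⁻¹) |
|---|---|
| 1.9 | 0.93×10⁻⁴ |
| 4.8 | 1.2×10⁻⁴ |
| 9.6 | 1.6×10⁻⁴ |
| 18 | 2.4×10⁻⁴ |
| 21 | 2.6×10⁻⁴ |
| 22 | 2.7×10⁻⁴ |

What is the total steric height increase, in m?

Layer 1 at 21 °C → α = 2.6×10⁻⁴ K⁻¹
Layer 2 at 18 °C → α = 2.4×10⁻⁴ K⁻¹
Layer 3 at 9.6 °C → α = 1.6×10⁻⁴ K⁻¹
Layer 4 at 1.9 °C → α = 0.93×10⁻⁴ K⁻¹
Layer 1: 170 × 2.6×10⁻⁴ × 0.46 = 0.020332 m
170–480 m: 2.4×10⁻⁴ × 310 × 0.49 = 0.036456 m
0.24 × 580 × 1.6×10⁻⁴ = 0.022272 m
1060–2360 m: 1300 × 0.22 × 0.93×10⁻⁴ = 0.026598 m
Δh = 0.020332 + 0.036456 + 0.022272 + 0.026598 = 0.105658 m

Δh ≈ 0.11 m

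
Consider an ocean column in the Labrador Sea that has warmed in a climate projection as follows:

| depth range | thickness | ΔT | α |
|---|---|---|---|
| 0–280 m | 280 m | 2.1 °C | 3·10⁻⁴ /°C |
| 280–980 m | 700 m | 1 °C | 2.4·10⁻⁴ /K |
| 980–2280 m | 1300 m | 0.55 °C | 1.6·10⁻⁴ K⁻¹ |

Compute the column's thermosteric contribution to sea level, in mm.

Layer 1: 3×10⁻⁴ × 280 × 2.1 = 0.17640 m
280–980 m: 700 × 1 × 2.4×10⁻⁴ = 0.16800 m
1300 × 1.6×10⁻⁴ × 0.55 = 0.11440 m
Δh = 0.17640 + 0.16800 + 0.11440 = 0.45880 m

Δh = 460 mm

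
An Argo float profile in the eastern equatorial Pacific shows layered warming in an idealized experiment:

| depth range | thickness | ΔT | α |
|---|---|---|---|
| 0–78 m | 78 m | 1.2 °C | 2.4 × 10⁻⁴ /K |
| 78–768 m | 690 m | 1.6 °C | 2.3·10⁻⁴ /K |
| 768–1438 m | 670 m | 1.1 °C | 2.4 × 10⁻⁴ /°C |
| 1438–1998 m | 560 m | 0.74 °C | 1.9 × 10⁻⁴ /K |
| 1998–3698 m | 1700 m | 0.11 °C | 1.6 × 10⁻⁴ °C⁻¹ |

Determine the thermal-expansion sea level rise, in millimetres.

2.4×10⁻⁴ × 1.2 × 78 = 0.022464 m
1.6 × 2.3×10⁻⁴ × 690 = 0.25392 m
2.4×10⁻⁴ × 670 × 1.1 = 0.17688 m
Layer 4: 560 × 1.9×10⁻⁴ × 0.74 = 0.078736 m
Layer 5: 1700 × 1.6×10⁻⁴ × 0.11 = 0.02992 m
Δh = 0.022464 + 0.25392 + 0.17688 + 0.078736 + 0.02992 = 0.56192 m

562 mm of thermosteric rise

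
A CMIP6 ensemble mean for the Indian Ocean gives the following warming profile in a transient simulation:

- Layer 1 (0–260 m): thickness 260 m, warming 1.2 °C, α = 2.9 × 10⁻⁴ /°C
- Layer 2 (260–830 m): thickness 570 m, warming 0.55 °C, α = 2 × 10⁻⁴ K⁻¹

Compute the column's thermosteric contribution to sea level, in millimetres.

0–260 m: 1.2 × 260 × 2.9×10⁻⁴ = 0.09048 m
260–830 m: 2×10⁻⁴ × 0.55 × 570 = 0.06270 m
Δh = 0.09048 + 0.06270 = 0.15318 m

Δh ≈ 150 mm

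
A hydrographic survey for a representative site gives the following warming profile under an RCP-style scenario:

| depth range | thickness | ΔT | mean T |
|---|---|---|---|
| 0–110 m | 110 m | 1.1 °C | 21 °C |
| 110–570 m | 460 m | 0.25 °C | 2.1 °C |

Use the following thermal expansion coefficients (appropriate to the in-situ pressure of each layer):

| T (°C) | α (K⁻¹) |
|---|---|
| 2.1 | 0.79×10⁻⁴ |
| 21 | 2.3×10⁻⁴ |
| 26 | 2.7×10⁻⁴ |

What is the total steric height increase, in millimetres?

Layer 1 at 21 °C → α = 2.3×10⁻⁴ K⁻¹
Layer 2 at 2.1 °C → α = 0.79×10⁻⁴ K⁻¹
0–110 m: 2.3×10⁻⁴ × 1.1 × 110 = 0.02783 m
0.79×10⁻⁴ × 460 × 0.25 = 0.009085 m
Δh = 0.02783 + 0.009085 = 0.036915 m ≈ 37 mm

37 mm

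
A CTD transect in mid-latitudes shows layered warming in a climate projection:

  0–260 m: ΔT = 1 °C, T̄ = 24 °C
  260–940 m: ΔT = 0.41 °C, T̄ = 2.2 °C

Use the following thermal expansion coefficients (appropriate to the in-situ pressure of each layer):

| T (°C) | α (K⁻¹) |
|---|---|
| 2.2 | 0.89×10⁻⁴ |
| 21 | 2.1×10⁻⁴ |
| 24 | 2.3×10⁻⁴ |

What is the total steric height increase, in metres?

Layer 1 at 24 °C → α = 2.3×10⁻⁴ K⁻¹
Layer 2 at 2.2 °C → α = 0.89×10⁻⁴ K⁻¹
2.3×10⁻⁴ × 260 × 1 = 0.05980 m
0.89×10⁻⁴ × 0.41 × 680 = 0.0248132 m
Δh = 0.05980 + 0.0248132 = 0.0846132 m

Δh ≈ 0.0846 m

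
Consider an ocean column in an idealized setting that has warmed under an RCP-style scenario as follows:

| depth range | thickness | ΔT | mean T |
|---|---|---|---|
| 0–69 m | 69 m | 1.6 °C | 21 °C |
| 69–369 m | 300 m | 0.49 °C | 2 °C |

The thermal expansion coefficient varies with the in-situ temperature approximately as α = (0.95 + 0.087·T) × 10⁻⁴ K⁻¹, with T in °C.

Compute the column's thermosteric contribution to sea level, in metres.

0.0472 m

Layer 1: α = (0.95 + 0.087×21)×10⁻⁴ = 2.777×10⁻⁴ K⁻¹
Layer 2: α = (0.95 + 0.087×2)×10⁻⁴ = 1.124×10⁻⁴ K⁻¹
2.777×10⁻⁴ × 1.6 × 69 = 0.03065808 m
Layer 2: 0.49 × 300 × 1.124×10⁻⁴ = 0.0165228 m
Δh = 0.03065808 + 0.0165228 = 0.04718088 m ≈ 0.0472 m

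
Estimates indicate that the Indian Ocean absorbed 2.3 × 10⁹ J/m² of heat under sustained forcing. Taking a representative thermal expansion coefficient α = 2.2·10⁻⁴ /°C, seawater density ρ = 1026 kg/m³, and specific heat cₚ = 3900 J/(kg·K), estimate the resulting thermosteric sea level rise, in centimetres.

Δh = αQ/(ρcₚ) = 2.2×10⁻⁴ × 2.3×10⁹ / (1026 × 3900) ≈ 0.12646 m

13 cm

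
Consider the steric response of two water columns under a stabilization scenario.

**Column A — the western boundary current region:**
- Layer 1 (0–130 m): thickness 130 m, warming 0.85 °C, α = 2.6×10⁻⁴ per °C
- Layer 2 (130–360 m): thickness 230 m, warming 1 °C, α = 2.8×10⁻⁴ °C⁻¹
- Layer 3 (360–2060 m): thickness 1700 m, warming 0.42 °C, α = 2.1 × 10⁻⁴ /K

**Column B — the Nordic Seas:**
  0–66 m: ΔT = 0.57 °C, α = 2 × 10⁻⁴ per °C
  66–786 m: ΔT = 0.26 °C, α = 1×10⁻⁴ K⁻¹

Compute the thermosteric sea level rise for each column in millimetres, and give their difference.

A Layer 1: 130 × 0.85 × 2.6×10⁻⁴ = 0.02873 m
A Layer 2: 2.8×10⁻⁴ × 1 × 230 = 0.06440 m
A 1700 × 2.1×10⁻⁴ × 0.42 = 0.14994 m
A total: 0.24307 m
B 2×10⁻⁴ × 0.57 × 66 = 0.007524 m
B Layer 2: 720 × 0.26 × 1×10⁻⁴ = 0.01872 m
B total: 0.026244 m
Difference: 0.24307 − 0.026244 = 0.216826 m

A: 240 mm; B: 26 mm; difference 220 mm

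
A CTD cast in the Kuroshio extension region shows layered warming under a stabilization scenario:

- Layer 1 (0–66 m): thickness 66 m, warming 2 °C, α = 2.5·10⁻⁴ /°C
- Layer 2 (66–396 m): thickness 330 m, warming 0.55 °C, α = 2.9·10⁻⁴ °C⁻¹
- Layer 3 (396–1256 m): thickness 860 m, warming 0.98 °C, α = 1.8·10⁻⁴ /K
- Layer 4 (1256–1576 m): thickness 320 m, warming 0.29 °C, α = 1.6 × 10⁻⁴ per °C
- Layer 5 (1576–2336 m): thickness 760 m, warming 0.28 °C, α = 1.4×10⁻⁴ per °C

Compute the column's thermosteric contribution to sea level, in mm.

2.5×10⁻⁴ × 2 × 66 = 0.03300 m
Layer 2: 330 × 2.9×10⁻⁴ × 0.55 = 0.052635 m
Layer 3: 0.98 × 860 × 1.8×10⁻⁴ = 0.151704 m
Layer 4: 320 × 1.6×10⁻⁴ × 0.29 = 0.014848 m
1576–2336 m: 760 × 0.28 × 1.4×10⁻⁴ = 0.029792 m
Δh = 0.03300 + 0.052635 + 0.151704 + 0.014848 + 0.029792 = 0.281979 m

Δh = 282 mm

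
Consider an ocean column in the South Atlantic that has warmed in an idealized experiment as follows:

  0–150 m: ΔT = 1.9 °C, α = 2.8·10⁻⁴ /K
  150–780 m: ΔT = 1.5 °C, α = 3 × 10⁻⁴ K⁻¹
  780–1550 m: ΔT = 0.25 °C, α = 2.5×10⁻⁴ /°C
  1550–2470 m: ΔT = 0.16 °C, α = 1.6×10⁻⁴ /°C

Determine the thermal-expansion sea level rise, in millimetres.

Layer 1: 2.8×10⁻⁴ × 150 × 1.9 = 0.07980 m
Layer 2: 3×10⁻⁴ × 630 × 1.5 = 0.28350 m
770 × 2.5×10⁻⁴ × 0.25 = 0.048125 m
1.6×10⁻⁴ × 0.16 × 920 = 0.023552 m
Δh = 0.07980 + 0.28350 + 0.048125 + 0.023552 = 0.434977 m

430 mm of thermosteric rise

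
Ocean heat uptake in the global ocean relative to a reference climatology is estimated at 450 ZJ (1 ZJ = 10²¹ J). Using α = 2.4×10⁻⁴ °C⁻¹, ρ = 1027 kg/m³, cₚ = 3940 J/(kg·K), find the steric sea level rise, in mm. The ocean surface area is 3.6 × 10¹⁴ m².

Per unit area: Q = 450×10²¹ / (3.6×10¹⁴) = 1.25×10⁹ J/m²
Δh = αQ/(ρcₚ) = 2.4×10⁻⁴ × 1.25×10⁹ / (1027 × 3940) ≈ 0.07414 m

Δh = 74 mm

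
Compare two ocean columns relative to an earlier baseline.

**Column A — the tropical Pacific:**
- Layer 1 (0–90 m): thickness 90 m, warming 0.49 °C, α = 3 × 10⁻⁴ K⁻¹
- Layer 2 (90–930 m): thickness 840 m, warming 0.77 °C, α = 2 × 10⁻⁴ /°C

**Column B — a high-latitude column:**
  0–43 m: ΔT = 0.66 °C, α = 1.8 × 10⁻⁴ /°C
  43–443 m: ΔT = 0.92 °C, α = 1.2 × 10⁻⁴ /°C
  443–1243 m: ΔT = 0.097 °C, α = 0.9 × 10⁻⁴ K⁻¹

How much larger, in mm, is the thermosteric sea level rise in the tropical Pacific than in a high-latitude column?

86 mm larger

A Layer 1: 90 × 0.49 × 3×10⁻⁴ = 0.01323 m
A 90–930 m: 840 × 2×10⁻⁴ × 0.77 = 0.12936 m
A total: 0.14259 m
B 0–43 m: 1.8×10⁻⁴ × 0.66 × 43 = 0.0051084 m
B Layer 2: 1.2×10⁻⁴ × 0.92 × 400 = 0.04416 m
B 443–1243 m: 0.097 × 0.9×10⁻⁴ × 800 = 0.006984 m
B total: 0.0562524 m
Difference: 0.14259 − 0.0562524 = 0.0863376 m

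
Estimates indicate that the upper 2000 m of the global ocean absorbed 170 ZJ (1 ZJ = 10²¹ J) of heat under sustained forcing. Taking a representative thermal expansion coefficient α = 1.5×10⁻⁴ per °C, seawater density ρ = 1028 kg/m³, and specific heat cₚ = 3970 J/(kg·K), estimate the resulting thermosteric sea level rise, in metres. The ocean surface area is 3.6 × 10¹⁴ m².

about 0.017 m

Per unit area: Q = 170×10²¹ / (3.6×10¹⁴) ≈ 4.722×10⁸ J/m²
Δh = αQ/(ρcₚ) = 1.5×10⁻⁴ × 4.722×10⁸ / (1028 × 3970) ≈ 0.017355 m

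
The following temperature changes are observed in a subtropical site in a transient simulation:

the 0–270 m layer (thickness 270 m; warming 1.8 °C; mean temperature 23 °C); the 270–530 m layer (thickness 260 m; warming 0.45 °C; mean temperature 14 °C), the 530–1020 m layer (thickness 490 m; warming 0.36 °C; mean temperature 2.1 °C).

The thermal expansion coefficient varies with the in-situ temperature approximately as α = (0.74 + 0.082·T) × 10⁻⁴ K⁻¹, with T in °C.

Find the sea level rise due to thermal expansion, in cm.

Δh ≈ 16.6 cm

Layer 1: α = (0.74 + 0.082×23)×10⁻⁴ = 2.626×10⁻⁴ K⁻¹
Layer 2: α = (0.74 + 0.082×14)×10⁻⁴ = 1.888×10⁻⁴ K⁻¹
Layer 3: α = (0.74 + 0.082×2.1)×10⁻⁴ = 0.9122×10⁻⁴ K⁻¹
270 × 1.8 × 2.626×10⁻⁴ = 0.1276236 m
Layer 2: 0.45 × 1.888×10⁻⁴ × 260 = 0.0220896 m
Layer 3: 490 × 0.36 × 0.9122×10⁻⁴ = 0.016091208 m
Δh = 0.1276236 + 0.0220896 + 0.016091208 = 0.165804408 m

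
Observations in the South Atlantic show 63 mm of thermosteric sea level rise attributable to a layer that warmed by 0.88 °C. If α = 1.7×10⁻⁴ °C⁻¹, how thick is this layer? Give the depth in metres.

H = Δh/(αΔT) = 0.063 / (1.7×10⁻⁴ × 0.88) ≈ 421.1 m

about 421 m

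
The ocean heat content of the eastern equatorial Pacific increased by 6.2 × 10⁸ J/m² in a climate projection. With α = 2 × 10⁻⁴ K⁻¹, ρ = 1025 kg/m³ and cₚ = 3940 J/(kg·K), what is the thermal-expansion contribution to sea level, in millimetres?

Δh = αQ/(ρcₚ) = 2×10⁻⁴ × 6.2×10⁸ / (1025 × 3940) ≈ 0.030704 m

30.7 mm of thermosteric rise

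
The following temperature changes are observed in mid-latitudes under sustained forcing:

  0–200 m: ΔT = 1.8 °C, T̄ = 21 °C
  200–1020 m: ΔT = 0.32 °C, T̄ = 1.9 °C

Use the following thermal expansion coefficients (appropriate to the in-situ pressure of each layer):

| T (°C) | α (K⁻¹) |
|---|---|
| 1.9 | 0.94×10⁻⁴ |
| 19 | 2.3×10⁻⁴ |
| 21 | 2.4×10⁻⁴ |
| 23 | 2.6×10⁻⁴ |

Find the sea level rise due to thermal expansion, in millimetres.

Layer 1 at 21 °C → α = 2.4×10⁻⁴ K⁻¹
Layer 2 at 1.9 °C → α = 0.94×10⁻⁴ K⁻¹
0–200 m: 200 × 2.4×10⁻⁴ × 1.8 = 0.08640 m
Layer 2: 0.94×10⁻⁴ × 820 × 0.32 = 0.0246656 m
Δh = 0.08640 + 0.0246656 = 0.1110656 m

about 111 mm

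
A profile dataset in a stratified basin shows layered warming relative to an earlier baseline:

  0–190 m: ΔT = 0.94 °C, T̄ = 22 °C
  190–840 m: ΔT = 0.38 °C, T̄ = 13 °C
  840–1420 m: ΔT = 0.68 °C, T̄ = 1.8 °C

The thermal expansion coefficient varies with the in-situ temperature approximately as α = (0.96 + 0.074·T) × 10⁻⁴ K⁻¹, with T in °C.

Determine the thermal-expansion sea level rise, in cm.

Layer 1: α = (0.96 + 0.074×22)×10⁻⁴ = 2.588×10⁻⁴ K⁻¹
Layer 2: α = (0.96 + 0.074×13)×10⁻⁴ = 1.922×10⁻⁴ K⁻¹
Layer 3: α = (0.96 + 0.074×1.8)×10⁻⁴ = 1.0932×10⁻⁴ K⁻¹
0.94 × 190 × 2.588×10⁻⁴ = 0.04622168 m
190–840 m: 0.38 × 650 × 1.922×10⁻⁴ = 0.0474734 m
840–1420 m: 0.68 × 1.0932×10⁻⁴ × 580 = 0.043115808 m
Δh = 0.04622168 + 0.0474734 + 0.043115808 = 0.136810888 m ≈ 13.7 cm

13.7 cm of thermosteric rise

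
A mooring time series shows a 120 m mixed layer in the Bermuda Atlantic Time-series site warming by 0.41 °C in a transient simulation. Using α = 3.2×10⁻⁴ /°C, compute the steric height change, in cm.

Δh = αΔT·H = 3.2×10⁻⁴ × 0.41 × 120 = 0.015744 m

Δh = 1.6 cm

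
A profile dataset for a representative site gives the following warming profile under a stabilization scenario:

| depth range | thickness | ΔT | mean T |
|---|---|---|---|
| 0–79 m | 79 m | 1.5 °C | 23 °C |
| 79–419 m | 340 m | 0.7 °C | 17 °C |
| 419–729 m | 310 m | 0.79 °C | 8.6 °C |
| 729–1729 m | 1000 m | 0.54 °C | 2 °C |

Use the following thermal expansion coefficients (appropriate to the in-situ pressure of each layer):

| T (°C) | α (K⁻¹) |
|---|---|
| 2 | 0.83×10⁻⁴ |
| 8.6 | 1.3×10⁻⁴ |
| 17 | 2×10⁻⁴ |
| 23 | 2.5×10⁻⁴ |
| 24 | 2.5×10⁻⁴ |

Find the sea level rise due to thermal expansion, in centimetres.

Layer 1 at 23 °C → α = 2.5×10⁻⁴ K⁻¹
Layer 2 at 17 °C → α = 2×10⁻⁴ K⁻¹
Layer 3 at 8.6 °C → α = 1.3×10⁻⁴ K⁻¹
Layer 4 at 2 °C → α = 0.83×10⁻⁴ K⁻¹
0–79 m: 1.5 × 79 × 2.5×10⁻⁴ = 0.029625 m
79–419 m: 340 × 2×10⁻⁴ × 0.7 = 0.04760 m
419–729 m: 0.79 × 310 × 1.3×10⁻⁴ = 0.031837 m
729–1729 m: 1000 × 0.54 × 0.83×10⁻⁴ = 0.04482 m
Δh = 0.029625 + 0.04760 + 0.031837 + 0.04482 = 0.153882 m ≈ 15.4 cm

about 15.4 cm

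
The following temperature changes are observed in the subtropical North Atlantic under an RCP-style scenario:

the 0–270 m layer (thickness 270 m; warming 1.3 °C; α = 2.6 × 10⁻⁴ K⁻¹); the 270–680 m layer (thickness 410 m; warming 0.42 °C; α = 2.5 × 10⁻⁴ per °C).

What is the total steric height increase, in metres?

1.3 × 270 × 2.6×10⁻⁴ = 0.09126 m
270–680 m: 410 × 2.5×10⁻⁴ × 0.42 = 0.04305 m
Δh = 0.09126 + 0.04305 = 0.13431 m

about 0.134 m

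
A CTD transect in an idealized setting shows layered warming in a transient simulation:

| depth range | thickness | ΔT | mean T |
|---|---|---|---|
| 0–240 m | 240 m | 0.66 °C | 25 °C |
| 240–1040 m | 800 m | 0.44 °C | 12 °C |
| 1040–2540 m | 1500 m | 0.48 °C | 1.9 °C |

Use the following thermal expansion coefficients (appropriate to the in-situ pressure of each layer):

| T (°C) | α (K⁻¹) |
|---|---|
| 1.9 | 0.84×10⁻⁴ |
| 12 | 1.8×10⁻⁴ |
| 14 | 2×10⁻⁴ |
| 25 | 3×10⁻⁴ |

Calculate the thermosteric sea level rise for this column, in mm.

Layer 1 at 25 °C → α = 3×10⁻⁴ K⁻¹
Layer 2 at 12 °C → α = 1.8×10⁻⁴ K⁻¹
Layer 3 at 1.9 °C → α = 0.84×10⁻⁴ K⁻¹
0.66 × 240 × 3×10⁻⁴ = 0.04752 m
800 × 1.8×10⁻⁴ × 0.44 = 0.06336 m
1500 × 0.48 × 0.84×10⁻⁴ = 0.06048 m
Δh = 0.04752 + 0.06336 + 0.06048 = 0.17136 m ≈ 171 mm

about 171 mm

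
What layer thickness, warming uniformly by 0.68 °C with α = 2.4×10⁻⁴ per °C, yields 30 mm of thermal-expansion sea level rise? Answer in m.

about 184 m

H = Δh/(αΔT) = 0.03 / (2.4×10⁻⁴ × 0.68) ≈ 183.8 m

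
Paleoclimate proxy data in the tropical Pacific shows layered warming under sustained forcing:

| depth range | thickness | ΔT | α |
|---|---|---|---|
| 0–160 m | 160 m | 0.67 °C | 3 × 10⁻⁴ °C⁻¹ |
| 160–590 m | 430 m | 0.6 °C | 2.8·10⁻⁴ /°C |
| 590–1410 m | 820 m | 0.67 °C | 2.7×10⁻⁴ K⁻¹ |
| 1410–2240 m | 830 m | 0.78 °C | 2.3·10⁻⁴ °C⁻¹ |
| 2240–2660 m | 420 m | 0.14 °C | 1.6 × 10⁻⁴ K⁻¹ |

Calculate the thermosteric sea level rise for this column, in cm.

Layer 1: 3×10⁻⁴ × 0.67 × 160 = 0.03216 m
160–590 m: 0.6 × 430 × 2.8×10⁻⁴ = 0.07224 m
0.67 × 820 × 2.7×10⁻⁴ = 0.148338 m
Layer 4: 0.78 × 830 × 2.3×10⁻⁴ = 0.148902 m
0.14 × 1.6×10⁻⁴ × 420 = 0.009408 m
Δh = 0.03216 + 0.07224 + 0.148338 + 0.148902 + 0.009408 = 0.411048 m

Δh = 41.1 cm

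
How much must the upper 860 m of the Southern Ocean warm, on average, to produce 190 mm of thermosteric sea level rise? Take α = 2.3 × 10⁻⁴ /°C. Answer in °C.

ΔT = Δh/(αH) = 0.19 / (2.3×10⁻⁴ × 860) ≈ 0.9606 °C

0.961 °C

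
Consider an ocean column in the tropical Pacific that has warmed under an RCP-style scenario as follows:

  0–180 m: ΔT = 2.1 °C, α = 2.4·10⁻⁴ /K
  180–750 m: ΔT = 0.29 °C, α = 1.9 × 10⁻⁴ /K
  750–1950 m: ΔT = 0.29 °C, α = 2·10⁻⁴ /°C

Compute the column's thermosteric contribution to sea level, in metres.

0–180 m: 2.4×10⁻⁴ × 180 × 2.1 = 0.09072 m
Layer 2: 0.29 × 570 × 1.9×10⁻⁴ = 0.031407 m
750–1950 m: 2×10⁻⁴ × 1200 × 0.29 = 0.06960 m
Δh = 0.09072 + 0.031407 + 0.06960 = 0.191727 m ≈ 0.192 m

0.192 m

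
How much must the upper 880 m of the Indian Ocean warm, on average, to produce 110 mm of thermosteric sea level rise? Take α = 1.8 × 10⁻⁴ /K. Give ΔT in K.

ΔT = Δh/(αH) = 0.11 / (1.8×10⁻⁴ × 880) ≈ 0.6944 K

0.694 K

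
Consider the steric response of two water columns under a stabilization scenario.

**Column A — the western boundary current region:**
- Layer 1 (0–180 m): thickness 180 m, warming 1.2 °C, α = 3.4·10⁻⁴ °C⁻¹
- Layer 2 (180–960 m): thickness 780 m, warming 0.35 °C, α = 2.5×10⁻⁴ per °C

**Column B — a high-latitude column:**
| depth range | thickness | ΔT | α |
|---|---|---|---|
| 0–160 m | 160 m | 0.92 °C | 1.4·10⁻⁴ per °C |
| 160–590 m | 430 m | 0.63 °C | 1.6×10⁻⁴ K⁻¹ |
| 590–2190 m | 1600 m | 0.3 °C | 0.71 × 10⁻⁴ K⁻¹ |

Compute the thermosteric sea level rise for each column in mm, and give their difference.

A 180 × 3.4×10⁻⁴ × 1.2 = 0.07344 m
A Layer 2: 780 × 2.5×10⁻⁴ × 0.35 = 0.06825 m
A total: 0.14169 m
B 0–160 m: 1.4×10⁻⁴ × 0.92 × 160 = 0.020608 m
B Layer 2: 1.6×10⁻⁴ × 0.63 × 430 = 0.043344 m
B 590–2190 m: 1600 × 0.71×10⁻⁴ × 0.3 = 0.03408 m
B total: 0.098032 m
Difference: 0.14169 − 0.098032 = 0.043658 m

Δh_A ≈ 142 mm, Δh_B ≈ 98.0 mm; difference ≈ 43.7 mm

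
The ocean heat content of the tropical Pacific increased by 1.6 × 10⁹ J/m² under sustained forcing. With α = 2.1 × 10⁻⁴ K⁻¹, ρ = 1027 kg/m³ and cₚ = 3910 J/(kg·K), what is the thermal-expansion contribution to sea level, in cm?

Δh ≈ 8.37 cm

Δh = αQ/(ρcₚ) = 2.1×10⁻⁴ × 1.6×10⁹ / (1027 × 3910) ≈ 0.083674 m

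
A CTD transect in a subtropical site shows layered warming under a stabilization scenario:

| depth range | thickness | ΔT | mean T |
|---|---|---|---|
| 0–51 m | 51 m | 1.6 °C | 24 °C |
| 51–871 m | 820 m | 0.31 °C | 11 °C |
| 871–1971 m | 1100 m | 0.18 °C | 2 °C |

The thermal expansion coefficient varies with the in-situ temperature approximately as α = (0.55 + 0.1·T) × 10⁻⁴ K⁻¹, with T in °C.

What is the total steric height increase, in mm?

about 80.9 mm

Layer 1: α = (0.55 + 0.1×24)×10⁻⁴ = 2.95×10⁻⁴ K⁻¹
Layer 2: α = (0.55 + 0.1×11)×10⁻⁴ = 1.65×10⁻⁴ K⁻¹
Layer 3: α = (0.55 + 0.1×2)×10⁻⁴ = 0.75×10⁻⁴ K⁻¹
2.95×10⁻⁴ × 1.6 × 51 = 0.024072 m
51–871 m: 1.65×10⁻⁴ × 820 × 0.31 = 0.041943 m
871–1971 m: 0.75×10⁻⁴ × 0.18 × 1100 = 0.01485 m
Δh = 0.024072 + 0.041943 + 0.01485 = 0.080865 m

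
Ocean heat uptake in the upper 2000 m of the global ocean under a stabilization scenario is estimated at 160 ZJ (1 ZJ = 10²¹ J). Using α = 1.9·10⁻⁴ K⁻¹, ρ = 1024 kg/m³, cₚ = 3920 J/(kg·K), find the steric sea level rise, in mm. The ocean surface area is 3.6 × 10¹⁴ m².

about 21.0 mm

Per unit area: Q = 160×10²¹ / (3.6×10¹⁴) ≈ 4.444×10⁸ J/m²
Δh = αQ/(ρcₚ) = 1.9×10⁻⁴ × 4.444×10⁸ / (1024 × 3920) ≈ 0.021035 m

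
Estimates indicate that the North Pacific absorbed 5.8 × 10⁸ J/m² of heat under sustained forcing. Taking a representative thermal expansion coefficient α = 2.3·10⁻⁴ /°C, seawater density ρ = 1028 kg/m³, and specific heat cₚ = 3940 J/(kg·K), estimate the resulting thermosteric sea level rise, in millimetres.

32.9 mm of thermosteric rise

Δh = αQ/(ρcₚ) = 2.3×10⁻⁴ × 5.8×10⁸ / (1028 × 3940) ≈ 0.032936 m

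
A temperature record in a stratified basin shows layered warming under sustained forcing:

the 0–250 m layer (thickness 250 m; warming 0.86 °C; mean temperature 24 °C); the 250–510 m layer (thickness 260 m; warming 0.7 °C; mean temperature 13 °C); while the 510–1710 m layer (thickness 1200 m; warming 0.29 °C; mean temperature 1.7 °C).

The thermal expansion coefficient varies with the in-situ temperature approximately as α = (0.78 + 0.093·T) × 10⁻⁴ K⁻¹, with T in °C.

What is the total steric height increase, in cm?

Δh = 13.4 cm

Layer 1: α = (0.78 + 0.093×24)×10⁻⁴ = 3.012×10⁻⁴ K⁻¹
Layer 2: α = (0.78 + 0.093×13)×10⁻⁴ = 1.989×10⁻⁴ K⁻¹
Layer 3: α = (0.78 + 0.093×1.7)×10⁻⁴ = 0.9381×10⁻⁴ K⁻¹
Layer 1: 250 × 3.012×10⁻⁴ × 0.86 = 0.064758 m
0.7 × 260 × 1.989×10⁻⁴ = 0.0361998 m
510–1710 m: 1200 × 0.9381×10⁻⁴ × 0.29 = 0.03264588 m
Δh = 0.064758 + 0.0361998 + 0.03264588 = 0.13360368 m ≈ 13.4 cm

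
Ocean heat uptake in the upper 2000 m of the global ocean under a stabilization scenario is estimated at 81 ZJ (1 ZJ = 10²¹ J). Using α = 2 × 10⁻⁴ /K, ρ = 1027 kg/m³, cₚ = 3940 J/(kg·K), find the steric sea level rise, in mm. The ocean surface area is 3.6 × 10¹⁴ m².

11.1 mm of thermosteric rise

Per unit area: Q = 81×10²¹ / (3.6×10¹⁴) = 2.25×10⁸ J/m²
Δh = αQ/(ρcₚ) = 2×10⁻⁴ × 2.25×10⁸ / (1027 × 3940) ≈ 0.011121 m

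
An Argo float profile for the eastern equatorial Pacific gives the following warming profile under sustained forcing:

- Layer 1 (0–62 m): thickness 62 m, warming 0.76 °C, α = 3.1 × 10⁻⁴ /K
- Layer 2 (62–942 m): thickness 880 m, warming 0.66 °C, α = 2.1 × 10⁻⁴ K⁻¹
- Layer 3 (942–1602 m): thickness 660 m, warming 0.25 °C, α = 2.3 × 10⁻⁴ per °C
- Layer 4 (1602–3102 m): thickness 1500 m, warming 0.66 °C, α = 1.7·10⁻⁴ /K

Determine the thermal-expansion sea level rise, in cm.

Layer 1: 3.1×10⁻⁴ × 0.76 × 62 = 0.0146072 m
62–942 m: 0.66 × 2.1×10⁻⁴ × 880 = 0.121968 m
Layer 3: 2.3×10⁻⁴ × 0.25 × 660 = 0.03795 m
1500 × 1.7×10⁻⁴ × 0.66 = 0.16830 m
Δh = 0.0146072 + 0.121968 + 0.03795 + 0.16830 = 0.3428252 m ≈ 34 cm

Δh ≈ 34 cm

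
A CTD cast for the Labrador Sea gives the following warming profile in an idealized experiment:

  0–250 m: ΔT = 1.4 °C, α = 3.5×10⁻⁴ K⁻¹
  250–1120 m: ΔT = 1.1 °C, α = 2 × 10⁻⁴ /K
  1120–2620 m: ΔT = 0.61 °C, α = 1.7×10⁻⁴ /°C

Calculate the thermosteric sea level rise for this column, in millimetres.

470 mm

3.5×10⁻⁴ × 1.4 × 250 = 0.12250 m
250–1120 m: 1.1 × 2×10⁻⁴ × 870 = 0.19140 m
1120–2620 m: 1.7×10⁻⁴ × 0.61 × 1500 = 0.15555 m
Δh = 0.12250 + 0.19140 + 0.15555 = 0.46945 m ≈ 470 mm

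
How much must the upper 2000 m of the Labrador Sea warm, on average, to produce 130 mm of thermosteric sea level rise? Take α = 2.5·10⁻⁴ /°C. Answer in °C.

ΔT = Δh/(αH) = 0.13 / (2.5×10⁻⁴ × 2000) = 0.2600 °C

0.260 °C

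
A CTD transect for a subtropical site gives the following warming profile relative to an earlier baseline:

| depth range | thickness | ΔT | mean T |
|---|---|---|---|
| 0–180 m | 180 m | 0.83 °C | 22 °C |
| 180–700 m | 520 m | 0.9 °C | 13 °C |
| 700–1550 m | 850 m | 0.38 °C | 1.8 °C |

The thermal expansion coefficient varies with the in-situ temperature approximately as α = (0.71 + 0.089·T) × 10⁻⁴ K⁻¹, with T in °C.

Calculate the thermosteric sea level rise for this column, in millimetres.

about 155 mm

Layer 1: α = (0.71 + 0.089×22)×10⁻⁴ = 2.668×10⁻⁴ K⁻¹
Layer 2: α = (0.71 + 0.089×13)×10⁻⁴ = 1.867×10⁻⁴ K⁻¹
Layer 3: α = (0.71 + 0.089×1.8)×10⁻⁴ = 0.8702×10⁻⁴ K⁻¹
0–180 m: 2.668×10⁻⁴ × 0.83 × 180 = 0.03985992 m
180–700 m: 520 × 1.867×10⁻⁴ × 0.9 = 0.0873756 m
700–1550 m: 850 × 0.8702×10⁻⁴ × 0.38 = 0.02810746 m
Δh = 0.03985992 + 0.0873756 + 0.02810746 = 0.15534298 m ≈ 155 mm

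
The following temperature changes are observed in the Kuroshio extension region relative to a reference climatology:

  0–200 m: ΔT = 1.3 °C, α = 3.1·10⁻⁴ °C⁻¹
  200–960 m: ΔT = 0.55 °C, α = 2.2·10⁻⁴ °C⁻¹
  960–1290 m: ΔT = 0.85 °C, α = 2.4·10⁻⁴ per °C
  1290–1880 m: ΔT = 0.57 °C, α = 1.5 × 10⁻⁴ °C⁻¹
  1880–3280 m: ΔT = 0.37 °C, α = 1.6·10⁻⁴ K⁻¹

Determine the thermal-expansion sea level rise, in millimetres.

370 mm of thermosteric rise

Layer 1: 1.3 × 3.1×10⁻⁴ × 200 = 0.08060 m
0.55 × 760 × 2.2×10⁻⁴ = 0.09196 m
Layer 3: 0.85 × 330 × 2.4×10⁻⁴ = 0.06732 m
Layer 4: 0.57 × 590 × 1.5×10⁻⁴ = 0.050445 m
1.6×10⁻⁴ × 1400 × 0.37 = 0.08288 m
Δh = 0.08060 + 0.09196 + 0.06732 + 0.050445 + 0.08288 = 0.373205 m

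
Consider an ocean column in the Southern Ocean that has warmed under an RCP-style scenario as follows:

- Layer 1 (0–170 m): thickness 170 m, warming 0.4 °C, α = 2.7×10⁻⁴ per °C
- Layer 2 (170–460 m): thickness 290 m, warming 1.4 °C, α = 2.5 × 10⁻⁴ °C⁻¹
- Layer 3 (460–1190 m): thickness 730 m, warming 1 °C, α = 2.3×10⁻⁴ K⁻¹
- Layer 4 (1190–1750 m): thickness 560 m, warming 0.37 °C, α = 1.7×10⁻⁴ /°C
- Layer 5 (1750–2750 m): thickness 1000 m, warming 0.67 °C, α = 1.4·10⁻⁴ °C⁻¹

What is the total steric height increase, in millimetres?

Layer 1: 170 × 2.7×10⁻⁴ × 0.4 = 0.01836 m
170–460 m: 290 × 2.5×10⁻⁴ × 1.4 = 0.10150 m
730 × 1 × 2.3×10⁻⁴ = 0.16790 m
1190–1750 m: 1.7×10⁻⁴ × 560 × 0.37 = 0.035224 m
Layer 5: 0.67 × 1.4×10⁻⁴ × 1000 = 0.09380 m
Δh = 0.01836 + 0.10150 + 0.16790 + 0.035224 + 0.09380 = 0.416784 m ≈ 420 mm

420 mm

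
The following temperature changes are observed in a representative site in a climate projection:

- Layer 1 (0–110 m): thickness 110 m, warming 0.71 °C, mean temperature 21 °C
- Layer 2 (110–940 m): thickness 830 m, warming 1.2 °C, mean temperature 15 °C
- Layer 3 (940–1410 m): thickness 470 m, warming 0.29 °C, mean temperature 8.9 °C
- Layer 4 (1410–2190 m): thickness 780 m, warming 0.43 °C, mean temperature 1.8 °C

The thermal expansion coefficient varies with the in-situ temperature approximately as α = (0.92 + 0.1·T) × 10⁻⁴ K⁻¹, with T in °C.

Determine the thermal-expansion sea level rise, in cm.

33 cm of thermosteric rise

Layer 1: α = (0.92 + 0.1×21)×10⁻⁴ = 3.02×10⁻⁴ K⁻¹
Layer 2: α = (0.92 + 0.1×15)×10⁻⁴ = 2.42×10⁻⁴ K⁻¹
Layer 3: α = (0.92 + 0.1×8.9)×10⁻⁴ = 1.81×10⁻⁴ K⁻¹
Layer 4: α = (0.92 + 0.1×1.8)×10⁻⁴ = 1.1×10⁻⁴ K⁻¹
0.71 × 3.02×10⁻⁴ × 110 = 0.0235862 m
1.2 × 2.42×10⁻⁴ × 830 = 0.241032 m
Layer 3: 470 × 0.29 × 1.81×10⁻⁴ = 0.0246703 m
Layer 4: 1.1×10⁻⁴ × 0.43 × 780 = 0.036894 m
Δh = 0.0235862 + 0.241032 + 0.0246703 + 0.036894 = 0.3261825 m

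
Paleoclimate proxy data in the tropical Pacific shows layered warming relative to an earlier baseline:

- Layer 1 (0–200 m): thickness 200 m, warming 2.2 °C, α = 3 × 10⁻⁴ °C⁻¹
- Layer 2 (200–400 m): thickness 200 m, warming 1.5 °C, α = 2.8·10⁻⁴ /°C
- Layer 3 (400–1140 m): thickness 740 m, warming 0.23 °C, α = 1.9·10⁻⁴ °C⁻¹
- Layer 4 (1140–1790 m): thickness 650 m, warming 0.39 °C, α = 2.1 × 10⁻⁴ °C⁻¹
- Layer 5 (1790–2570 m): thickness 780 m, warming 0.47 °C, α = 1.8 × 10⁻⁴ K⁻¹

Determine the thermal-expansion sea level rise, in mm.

0–200 m: 3×10⁻⁴ × 200 × 2.2 = 0.13200 m
200–400 m: 200 × 1.5 × 2.8×10⁻⁴ = 0.08400 m
400–1140 m: 1.9×10⁻⁴ × 740 × 0.23 = 0.032338 m
Layer 4: 650 × 0.39 × 2.1×10⁻⁴ = 0.053235 m
0.47 × 1.8×10⁻⁴ × 780 = 0.065988 m
Δh = 0.13200 + 0.08400 + 0.032338 + 0.053235 + 0.065988 = 0.367561 m

Δh = 368 mm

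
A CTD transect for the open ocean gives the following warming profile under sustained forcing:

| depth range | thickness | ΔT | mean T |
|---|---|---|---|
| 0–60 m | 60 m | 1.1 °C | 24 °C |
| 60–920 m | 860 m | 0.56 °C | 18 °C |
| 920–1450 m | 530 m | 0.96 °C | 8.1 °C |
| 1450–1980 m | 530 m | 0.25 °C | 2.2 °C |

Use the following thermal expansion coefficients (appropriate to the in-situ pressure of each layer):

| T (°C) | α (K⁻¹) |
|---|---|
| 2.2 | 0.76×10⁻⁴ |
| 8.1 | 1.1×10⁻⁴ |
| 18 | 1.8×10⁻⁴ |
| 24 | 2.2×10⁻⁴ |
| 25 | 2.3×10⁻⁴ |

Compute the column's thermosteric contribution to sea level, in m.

Δh = 0.17 m

Layer 1 at 24 °C → α = 2.2×10⁻⁴ K⁻¹
Layer 2 at 18 °C → α = 1.8×10⁻⁴ K⁻¹
Layer 3 at 8.1 °C → α = 1.1×10⁻⁴ K⁻¹
Layer 4 at 2.2 °C → α = 0.76×10⁻⁴ K⁻¹
2.2×10⁻⁴ × 60 × 1.1 = 0.01452 m
860 × 1.8×10⁻⁴ × 0.56 = 0.086688 m
920–1450 m: 1.1×10⁻⁴ × 530 × 0.96 = 0.055968 m
Layer 4: 0.25 × 530 × 0.76×10⁻⁴ = 0.01007 m
Δh = 0.01452 + 0.086688 + 0.055968 + 0.01007 = 0.167246 m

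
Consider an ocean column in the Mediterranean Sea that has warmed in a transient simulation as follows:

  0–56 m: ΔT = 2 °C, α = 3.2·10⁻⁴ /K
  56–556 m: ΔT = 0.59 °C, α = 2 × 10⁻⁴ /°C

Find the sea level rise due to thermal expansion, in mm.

95 mm

0–56 m: 56 × 3.2×10⁻⁴ × 2 = 0.03584 m
Layer 2: 2×10⁻⁴ × 500 × 0.59 = 0.05900 m
Δh = 0.03584 + 0.05900 = 0.09484 m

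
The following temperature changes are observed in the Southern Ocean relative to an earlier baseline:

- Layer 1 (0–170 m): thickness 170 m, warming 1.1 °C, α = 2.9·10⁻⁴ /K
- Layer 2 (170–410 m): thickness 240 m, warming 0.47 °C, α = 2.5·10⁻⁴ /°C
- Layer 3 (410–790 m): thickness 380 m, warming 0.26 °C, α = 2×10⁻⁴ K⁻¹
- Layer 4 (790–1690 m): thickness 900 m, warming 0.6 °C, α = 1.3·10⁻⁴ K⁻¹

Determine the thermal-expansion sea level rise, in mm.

172 mm of thermosteric rise

0–170 m: 2.9×10⁻⁴ × 170 × 1.1 = 0.05423 m
Layer 2: 2.5×10⁻⁴ × 240 × 0.47 = 0.02820 m
410–790 m: 380 × 2×10⁻⁴ × 0.26 = 0.01976 m
Layer 4: 1.3×10⁻⁴ × 900 × 0.6 = 0.07020 m
Δh = 0.05423 + 0.02820 + 0.01976 + 0.07020 = 0.17239 m ≈ 172 mm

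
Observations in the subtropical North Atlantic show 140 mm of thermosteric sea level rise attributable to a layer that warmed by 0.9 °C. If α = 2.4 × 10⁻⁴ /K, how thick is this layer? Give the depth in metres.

about 648 m

H = Δh/(αΔT) = 0.14 / (2.4×10⁻⁴ × 0.9) ≈ 648.1 m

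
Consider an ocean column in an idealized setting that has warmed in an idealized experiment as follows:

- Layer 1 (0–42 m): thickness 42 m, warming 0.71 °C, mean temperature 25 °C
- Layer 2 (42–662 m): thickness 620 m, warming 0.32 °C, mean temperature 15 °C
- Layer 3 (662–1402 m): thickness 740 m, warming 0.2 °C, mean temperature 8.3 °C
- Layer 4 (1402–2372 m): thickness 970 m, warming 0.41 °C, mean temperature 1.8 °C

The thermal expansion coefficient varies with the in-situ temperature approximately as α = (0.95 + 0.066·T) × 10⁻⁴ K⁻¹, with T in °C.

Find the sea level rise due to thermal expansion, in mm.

Δh ≈ 110 mm

Layer 1: α = (0.95 + 0.066×25)×10⁻⁴ = 2.6×10⁻⁴ K⁻¹
Layer 2: α = (0.95 + 0.066×15)×10⁻⁴ = 1.94×10⁻⁴ K⁻¹
Layer 3: α = (0.95 + 0.066×8.3)×10⁻⁴ = 1.4978×10⁻⁴ K⁻¹
Layer 4: α = (0.95 + 0.066×1.8)×10⁻⁴ = 1.0688×10⁻⁴ K⁻¹
2.6×10⁻⁴ × 42 × 0.71 = 0.0077532 m
Layer 2: 0.32 × 620 × 1.94×10⁻⁴ = 0.0384896 m
Layer 3: 1.4978×10⁻⁴ × 0.2 × 740 = 0.02216744 m
1.0688×10⁻⁴ × 0.41 × 970 = 0.042506176 m
Δh = 0.0077532 + 0.0384896 + 0.02216744 + 0.042506176 = 0.110916416 m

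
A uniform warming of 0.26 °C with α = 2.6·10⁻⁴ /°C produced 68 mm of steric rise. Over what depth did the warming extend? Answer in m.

H = Δh/(αΔT) = 0.068 / (2.6×10⁻⁴ × 0.26) ≈ 1006 m

1000 m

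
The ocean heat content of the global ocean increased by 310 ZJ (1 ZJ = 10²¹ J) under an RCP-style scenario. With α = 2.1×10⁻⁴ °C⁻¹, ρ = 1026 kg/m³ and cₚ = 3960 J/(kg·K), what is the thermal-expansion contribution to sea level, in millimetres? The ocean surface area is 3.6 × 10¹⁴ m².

Per unit area: Q = 310×10²¹ / (3.6×10¹⁴) ≈ 8.611×10⁸ J/m²
Δh = αQ/(ρcₚ) = 2.1×10⁻⁴ × 8.611×10⁸ / (1026 × 3960) ≈ 0.044507 m

Δh ≈ 44.5 mm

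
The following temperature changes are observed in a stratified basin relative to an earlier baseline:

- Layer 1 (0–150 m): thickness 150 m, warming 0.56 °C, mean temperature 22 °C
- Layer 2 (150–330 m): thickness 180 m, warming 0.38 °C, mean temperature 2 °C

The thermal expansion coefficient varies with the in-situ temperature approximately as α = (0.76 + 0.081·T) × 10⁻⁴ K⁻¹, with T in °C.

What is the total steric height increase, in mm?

Δh ≈ 27.7 mm

Layer 1: α = (0.76 + 0.081×22)×10⁻⁴ = 2.542×10⁻⁴ K⁻¹
Layer 2: α = (0.76 + 0.081×2)×10⁻⁴ = 0.922×10⁻⁴ K⁻¹
0–150 m: 150 × 2.542×10⁻⁴ × 0.56 = 0.0213528 m
0.38 × 0.922×10⁻⁴ × 180 = 0.00630648 m
Δh = 0.0213528 + 0.00630648 = 0.02765928 m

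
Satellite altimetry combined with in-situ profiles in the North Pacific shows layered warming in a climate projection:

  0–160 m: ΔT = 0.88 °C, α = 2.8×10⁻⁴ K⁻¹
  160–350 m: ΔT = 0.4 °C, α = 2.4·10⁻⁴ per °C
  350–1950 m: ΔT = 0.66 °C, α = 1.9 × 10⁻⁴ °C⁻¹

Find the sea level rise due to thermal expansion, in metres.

about 0.26 m

0–160 m: 0.88 × 160 × 2.8×10⁻⁴ = 0.039424 m
160–350 m: 0.4 × 2.4×10⁻⁴ × 190 = 0.01824 m
0.66 × 1.9×10⁻⁴ × 1600 = 0.20064 m
Δh = 0.039424 + 0.01824 + 0.20064 = 0.258304 m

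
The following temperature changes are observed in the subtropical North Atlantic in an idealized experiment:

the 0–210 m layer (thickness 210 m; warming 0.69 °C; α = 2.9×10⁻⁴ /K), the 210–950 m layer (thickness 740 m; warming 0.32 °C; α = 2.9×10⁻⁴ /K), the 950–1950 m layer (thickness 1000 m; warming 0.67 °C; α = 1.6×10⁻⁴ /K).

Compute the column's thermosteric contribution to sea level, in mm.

210 × 2.9×10⁻⁴ × 0.69 = 0.042021 m
210–950 m: 0.32 × 740 × 2.9×10⁻⁴ = 0.068672 m
0.67 × 1.6×10⁻⁴ × 1000 = 0.10720 m
Δh = 0.042021 + 0.068672 + 0.10720 = 0.217893 m ≈ 218 mm

218 mm of thermosteric rise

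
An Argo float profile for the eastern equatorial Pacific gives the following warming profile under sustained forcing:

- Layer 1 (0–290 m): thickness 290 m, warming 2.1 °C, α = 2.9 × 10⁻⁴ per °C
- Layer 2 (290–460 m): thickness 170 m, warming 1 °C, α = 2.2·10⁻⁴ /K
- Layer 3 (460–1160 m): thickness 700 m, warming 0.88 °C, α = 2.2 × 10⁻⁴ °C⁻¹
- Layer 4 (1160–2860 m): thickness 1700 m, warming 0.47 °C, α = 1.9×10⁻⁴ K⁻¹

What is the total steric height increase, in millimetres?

2.9×10⁻⁴ × 2.1 × 290 = 0.17661 m
1 × 2.2×10⁻⁴ × 170 = 0.03740 m
Layer 3: 0.88 × 2.2×10⁻⁴ × 700 = 0.13552 m
1160–2860 m: 1.9×10⁻⁴ × 0.47 × 1700 = 0.15181 m
Δh = 0.17661 + 0.03740 + 0.13552 + 0.15181 = 0.50134 m

Δh ≈ 500 mm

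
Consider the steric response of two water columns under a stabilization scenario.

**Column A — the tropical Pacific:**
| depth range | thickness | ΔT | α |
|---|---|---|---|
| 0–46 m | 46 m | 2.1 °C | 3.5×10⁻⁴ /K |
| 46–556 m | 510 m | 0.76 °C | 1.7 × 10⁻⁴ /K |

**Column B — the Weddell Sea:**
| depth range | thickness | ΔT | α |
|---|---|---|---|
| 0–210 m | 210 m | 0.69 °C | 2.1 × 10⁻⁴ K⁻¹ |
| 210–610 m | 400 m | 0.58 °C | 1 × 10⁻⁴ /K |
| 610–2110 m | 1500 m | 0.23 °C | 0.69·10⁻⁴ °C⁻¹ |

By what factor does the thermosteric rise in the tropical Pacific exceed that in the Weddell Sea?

A 0–46 m: 46 × 2.1 × 3.5×10⁻⁴ = 0.03381 m
A 46–556 m: 0.76 × 1.7×10⁻⁴ × 510 = 0.065892 m
A total: 0.099702 m
B Layer 1: 0.69 × 210 × 2.1×10⁻⁴ = 0.030429 m
B 1×10⁻⁴ × 0.58 × 400 = 0.02320 m
B 0.69×10⁻⁴ × 1500 × 0.23 = 0.023805 m
B total: 0.077434 m
Ratio: 0.099702 / 0.077434 ≈ 1.288

a factor of 1.3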